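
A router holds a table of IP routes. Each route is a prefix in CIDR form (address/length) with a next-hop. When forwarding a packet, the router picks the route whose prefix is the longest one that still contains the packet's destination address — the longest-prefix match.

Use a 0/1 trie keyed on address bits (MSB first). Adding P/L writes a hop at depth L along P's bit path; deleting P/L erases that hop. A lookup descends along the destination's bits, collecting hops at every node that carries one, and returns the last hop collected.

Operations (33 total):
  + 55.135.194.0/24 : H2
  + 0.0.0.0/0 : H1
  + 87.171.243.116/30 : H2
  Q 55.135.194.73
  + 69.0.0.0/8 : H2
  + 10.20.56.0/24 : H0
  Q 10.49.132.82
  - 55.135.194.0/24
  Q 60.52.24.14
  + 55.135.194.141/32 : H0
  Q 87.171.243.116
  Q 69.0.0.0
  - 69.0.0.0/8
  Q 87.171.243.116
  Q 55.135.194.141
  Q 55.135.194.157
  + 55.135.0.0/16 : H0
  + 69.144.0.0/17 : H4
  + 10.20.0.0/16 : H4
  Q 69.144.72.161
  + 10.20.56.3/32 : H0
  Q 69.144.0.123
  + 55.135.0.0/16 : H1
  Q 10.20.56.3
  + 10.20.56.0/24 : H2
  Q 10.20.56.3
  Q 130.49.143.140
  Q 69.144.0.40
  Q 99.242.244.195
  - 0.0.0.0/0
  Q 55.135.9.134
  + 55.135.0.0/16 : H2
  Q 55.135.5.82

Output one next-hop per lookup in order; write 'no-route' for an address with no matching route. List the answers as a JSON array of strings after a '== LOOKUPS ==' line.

Apply in order:
  add 55.135.194.0/24 -> H2 at depth 24
  add 0.0.0.0/0 -> H1 at depth 0
  add 87.171.243.116/30 -> H2 at depth 30
  Q 55.135.194.73: descend 001101111000011111000010 ; hops seen [H1,H2] ; pick H2
  add 69.0.0.0/8 -> H2 at depth 8
  add 10.20.56.0/24 -> H0 at depth 24
  Q 10.49.132.82: descend 0000101000 ; hops seen [H1] ; pick H1
  - 55.135.194.0/24 clear@24
  Q 60.52.24.14: descend 0011 ; hops seen [H1] ; pick H1
  add 55.135.194.141/32 -> H0 at depth 32
  Q 87.171.243.116: descend 010101111010101111110011011101 ; hops seen [H1,H2] ; pick H2
  Q 69.0.0.0: descend 01000101 ; hops seen [H1,H2] ; pick H2
  - 69.0.0.0/8 clear@8
  Q 87.171.243.116: descend 010101111010101111110011011101 ; hops seen [H1,H2] ; pick H2
  Q 55.135.194.141: descend 00110111100001111100001010001101 ; hops seen [H1,H0] ; pick H0
  Q 55.135.194.157: descend 001101111000011111000010100 ; hops seen [H1] ; pick H1
  add 55.135.0.0/16 -> H0 at depth 16
  add 69.144.0.0/17 -> H4 at depth 17
  add 10.20.0.0/16 -> H4 at depth 16
  Q 69.144.72.161: descend 01000101100100000 ; hops seen [H1,H4] ; pick H4
  add 10.20.56.3/32 -> H0 at depth 32
  Q 69.144.0.123: descend 01000101100100000 ; hops seen [H1,H4] ; pick H4
  add 55.135.0.0/16 -> H1 at depth 16
  Q 10.20.56.3: descend 00001010000101000011100000000011 ; hops seen [H1,H4,H0,H0] ; pick H0
  add 10.20.56.0/24 -> H2 at depth 24
  Q 10.20.56.3: descend 00001010000101000011100000000011 ; hops seen [H1,H4,H2,H0] ; pick H0
  Q 130.49.143.140: descend ε ; hops seen [H1] ; pick H1
  Q 69.144.0.40: descend 01000101100100000 ; hops seen [H1,H4] ; pick H4
  Q 99.242.244.195: descend 01 ; hops seen [H1] ; pick H1
  - 0.0.0.0/0 clear@0
  Q 55.135.9.134: descend 0011011110000111 ; hops seen [H1] ; pick H1
  add 55.135.0.0/16 -> H2 at depth 16
  Q 55.135.5.82: descend 0011011110000111 ; hops seen [H2] ; pick H2

== LOOKUPS ==
["H2","H1","H1","H2","H2","H2","H0","H1","H4","H4","H0","H0","H1","H4","H1","H1","H2"]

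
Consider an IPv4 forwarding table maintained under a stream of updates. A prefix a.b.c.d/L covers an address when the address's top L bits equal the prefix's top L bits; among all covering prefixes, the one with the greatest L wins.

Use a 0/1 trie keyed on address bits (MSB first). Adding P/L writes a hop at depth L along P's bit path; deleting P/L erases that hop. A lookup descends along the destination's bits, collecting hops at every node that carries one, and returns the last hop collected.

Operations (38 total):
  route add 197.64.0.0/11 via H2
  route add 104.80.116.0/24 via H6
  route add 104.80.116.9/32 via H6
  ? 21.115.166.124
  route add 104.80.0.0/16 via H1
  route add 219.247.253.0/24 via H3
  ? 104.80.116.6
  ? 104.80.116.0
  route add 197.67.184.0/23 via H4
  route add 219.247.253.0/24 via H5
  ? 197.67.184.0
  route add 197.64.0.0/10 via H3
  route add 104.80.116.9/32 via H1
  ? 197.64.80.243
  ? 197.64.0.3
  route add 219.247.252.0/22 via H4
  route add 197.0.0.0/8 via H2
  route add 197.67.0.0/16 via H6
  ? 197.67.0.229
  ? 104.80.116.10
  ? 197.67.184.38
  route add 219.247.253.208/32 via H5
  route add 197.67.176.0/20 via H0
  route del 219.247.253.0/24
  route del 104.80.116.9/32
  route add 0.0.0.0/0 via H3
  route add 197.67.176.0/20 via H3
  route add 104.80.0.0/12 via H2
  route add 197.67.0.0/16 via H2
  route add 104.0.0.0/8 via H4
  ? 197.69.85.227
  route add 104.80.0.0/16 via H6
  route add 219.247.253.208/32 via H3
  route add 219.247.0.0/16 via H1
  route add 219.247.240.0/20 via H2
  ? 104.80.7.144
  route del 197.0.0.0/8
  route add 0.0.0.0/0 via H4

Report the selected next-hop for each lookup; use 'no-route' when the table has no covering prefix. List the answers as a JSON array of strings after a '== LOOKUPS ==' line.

Apply in order:
  + 197.64.0.0/11 (H2) depth=11
  + 104.80.116.0/24 (H6) depth=24
  + 104.80.116.9/32 (H6) depth=32
  lookup 21.115.166.124: bits 0 walk d0:-→d1:- -> no-route
  + 104.80.0.0/16 (H1) depth=16
  + 219.247.253.0/24 (H3) depth=24
  lookup 104.80.116.6: bits 0110100001010000011101000000 walk d0:-→d1:-→d2:-→d3:-→d4:-→d5:-→d6:-→d7:-→d8:-→d9:-→d10:-→d11:-→d12:-→d13:-→d14:-→d15:-→d16:H1→d17:-→d18:-→d19:-→d20:-→d21:-→d22:-→d23:-→d24:H6→d25:-→d26:-→d27:-→d28:- -> H6
  lookup 104.80.116.0: bits 0110100001010000011101000000 walk d0:-→d1:-→d2:-→d3:-→d4:-→d5:-→d6:-→d7:-→d8:-→d9:-→d10:-→d11:-→d12:-→d13:-→d14:-→d15:-→d16:H1→d17:-→d18:-→d19:-→d20:-→d21:-→d22:-→d23:-→d24:H6→d25:-→d26:-→d27:-→d28:- -> H6
  + 197.67.184.0/23 (H4) depth=23
  + 219.247.253.0/24 (H5) depth=24
  lookup 197.67.184.0: bits 11000101010000111011100 walk d0:-→d1:-→d2:-→d3:-→d4:-→d5:-→d6:-→d7:-→d8:-→d9:-→d10:-→d11:H2→d12:-→d13:-→d14:-→d15:-→d16:-→d17:-→d18:-→d19:-→d20:-→d21:-→d22:-→d23:H4 -> H4
  + 197.64.0.0/10 (H3) depth=10
  + 104.80.116.9/32 (H1) depth=32
  lookup 197.64.80.243: bits 11000101010000 walk d0:-→d1:-→d2:-→d3:-→d4:-→d5:-→d6:-→d7:-→d8:-→d9:-→d10:H3→d11:H2→d12:-→d13:-→d14:- -> H2
  lookup 197.64.0.3: bits 11000101010000 walk d0:-→d1:-→d2:-→d3:-→d4:-→d5:-→d6:-→d7:-→d8:-→d9:-→d10:H3→d11:H2→d12:-→d13:-→d14:- -> H2
  + 219.247.252.0/22 (H4) depth=22
  + 197.0.0.0/8 (H2) depth=8
  + 197.67.0.0/16 (H6) depth=16
  lookup 197.67.0.229: bits 1100010101000011 walk d0:-→d1:-→d2:-→d3:-→d4:-→d5:-→d6:-→d7:-→d8:H2→d9:-→d10:H3→d11:H2→d12:-→d13:-→d14:-→d15:-→d16:H6 -> H6
  lookup 104.80.116.10: bits 011010000101000001110100000010 walk d0:-→d1:-→d2:-→d3:-→d4:-→d5:-→d6:-→d7:-→d8:-→d9:-→d10:-→d11:-→d12:-→d13:-→d14:-→d15:-→d16:H1→d17:-→d18:-→d19:-→d20:-→d21:-→d22:-→d23:-→d24:H6→d25:-→d26:-→d27:-→d28:-→d29:-→d30:- -> H6
  lookup 197.67.184.38: bits 11000101010000111011100 walk d0:-→d1:-→d2:-→d3:-→d4:-→d5:-→d6:-→d7:-→d8:H2→d9:-→d10:H3→d11:H2→d12:-→d13:-→d14:-→d15:-→d16:H6→d17:-→d18:-→d19:-→d20:-→d21:-→d22:-→d23:H4 -> H4
  + 219.247.253.208/32 (H5) depth=32
  + 197.67.176.0/20 (H0) depth=20
  del 219.247.253.0/24 (clear depth 24)
  del 104.80.116.9/32 (clear depth 32)
  + 0.0.0.0/0 (H3) depth=0
  + 197.67.176.0/20 (H3) depth=20
  + 104.80.0.0/12 (H2) depth=12
  + 197.67.0.0/16 (H2) depth=16
  + 104.0.0.0/8 (H4) depth=8
  lookup 197.69.85.227: bits 1100010101000 walk d0:H3→d1:-→d2:-→d3:-→d4:-→d5:-→d6:-→d7:-→d8:H2→d9:-→d10:H3→d11:H2→d12:-→d13:- -> H2
  + 104.80.0.0/16 (H6) depth=16
  + 219.247.253.208/32 (H3) depth=32
  + 219.247.0.0/16 (H1) depth=16
  + 219.247.240.0/20 (H2) depth=20
  lookup 104.80.7.144: bits 01101000010100000 walk d0:H3→d1:-→d2:-→d3:-→d4:-→d5:-→d6:-→d7:-→d8:H4→d9:-→d10:-→d11:-→d12:H2→d13:-→d14:-→d15:-→d16:H6→d17:- -> H6
  del 197.0.0.0/8 (clear depth 8)
  + 0.0.0.0/0 (H4) depth=0

== LOOKUPS ==
["no-route","H6","H6","H4","H2","H2","H6","H6","H4","H2","H6"]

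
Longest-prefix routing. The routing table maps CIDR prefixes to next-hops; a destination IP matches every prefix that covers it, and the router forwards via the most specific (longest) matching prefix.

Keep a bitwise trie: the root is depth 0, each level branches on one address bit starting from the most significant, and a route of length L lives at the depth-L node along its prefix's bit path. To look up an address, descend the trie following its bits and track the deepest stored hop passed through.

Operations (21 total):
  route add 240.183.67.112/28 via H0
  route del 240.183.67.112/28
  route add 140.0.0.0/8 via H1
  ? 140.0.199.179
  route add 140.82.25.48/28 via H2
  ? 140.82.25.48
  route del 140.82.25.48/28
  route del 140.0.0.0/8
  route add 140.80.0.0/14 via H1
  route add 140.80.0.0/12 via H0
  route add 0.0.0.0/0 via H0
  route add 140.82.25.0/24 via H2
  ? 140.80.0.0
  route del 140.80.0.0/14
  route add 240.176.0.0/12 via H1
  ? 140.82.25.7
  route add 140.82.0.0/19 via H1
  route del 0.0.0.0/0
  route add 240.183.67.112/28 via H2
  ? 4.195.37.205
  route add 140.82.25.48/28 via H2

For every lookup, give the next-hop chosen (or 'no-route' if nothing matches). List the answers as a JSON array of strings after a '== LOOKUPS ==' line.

Process each operation:
  + 240.183.67.112/28 (H0) depth=28
  - 240.183.67.112/28 clear@28
  + 140.0.0.0/8 (H1) depth=8
  ? 140.0.199.179  path d0:-→d1:-→d2:-→d3:-→d4:-→d5:-→d6:-→d7:-→d8:H1  best=H1
  + 140.82.25.48/28 (H2) depth=28
  ? 140.82.25.48  path d0:-→d1:-→d2:-→d3:-→d4:-→d5:-→d6:-→d7:-→d8:H1→d9:-→d10:-→d11:-→d12:-→d13:-→d14:-→d15:-→d16:-→d17:-→d18:-→d19:-→d20:-→d21:-→d22:-→d23:-→d24:-→d25:-→d26:-→d27:-→d28:H2  best=H2
  - 140.82.25.48/28 clear@28
  - 140.0.0.0/8 clear@8
  + 140.80.0.0/14 (H1) depth=14
  + 140.80.0.0/12 (H0) depth=12
  + 0.0.0.0/0 (H0) depth=0
  + 140.82.25.0/24 (H2) depth=24
  ? 140.80.0.0  path d0:H0→d1:-→d2:-→d3:-→d4:-→d5:-→d6:-→d7:-→d8:-→d9:-→d10:-→d11:-→d12:H0→d13:-→d14:H1  best=H1
  - 140.80.0.0/14 clear@14
  + 240.176.0.0/12 (H1) depth=12
  ? 140.82.25.7  path d0:H0→d1:-→d2:-→d3:-→d4:-→d5:-→d6:-→d7:-→d8:-→d9:-→d10:-→d11:-→d12:H0→d13:-→d14:-→d15:-→d16:-→d17:-→d18:-→d19:-→d20:-→d21:-→d22:-→d23:-→d24:H2→d25:-→d26:-  best=H2
  + 140.82.0.0/19 (H1) depth=19
  - 0.0.0.0/0 clear@0
  + 240.183.67.112/28 (H2) depth=28
  ? 4.195.37.205  path d0:-  best=no-route
  + 140.82.25.48/28 (H2) depth=28

== LOOKUPS ==
["H1","H2","H1","H2","no-route"]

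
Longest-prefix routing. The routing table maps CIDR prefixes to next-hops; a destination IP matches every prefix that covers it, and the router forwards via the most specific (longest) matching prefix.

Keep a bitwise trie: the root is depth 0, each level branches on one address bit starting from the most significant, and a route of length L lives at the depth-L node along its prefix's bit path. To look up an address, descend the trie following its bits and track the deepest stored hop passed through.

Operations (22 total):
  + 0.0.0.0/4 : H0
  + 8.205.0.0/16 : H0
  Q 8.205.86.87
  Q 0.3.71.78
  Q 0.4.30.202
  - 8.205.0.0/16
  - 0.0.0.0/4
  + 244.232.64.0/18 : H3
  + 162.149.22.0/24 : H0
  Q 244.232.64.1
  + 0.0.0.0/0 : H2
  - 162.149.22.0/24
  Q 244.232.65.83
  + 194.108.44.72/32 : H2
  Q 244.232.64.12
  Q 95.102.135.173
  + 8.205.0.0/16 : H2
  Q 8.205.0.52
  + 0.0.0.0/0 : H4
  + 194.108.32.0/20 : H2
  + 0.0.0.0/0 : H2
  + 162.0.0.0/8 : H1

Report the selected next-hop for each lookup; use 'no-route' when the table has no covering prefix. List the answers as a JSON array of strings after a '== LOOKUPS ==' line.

Trace:
  + 0.0.0.0/4 (H0) depth=4
  + 8.205.0.0/16 (H0) depth=16
  lookup 8.205.86.87: bits 0000100011001101 walk d0:-→d1:-→d2:-→d3:-→d4:H0→d5:-→d6:-→d7:-→d8:-→d9:-→d10:-→d11:-→d12:-→d13:-→d14:-→d15:-→d16:H0 -> H0
  lookup 0.3.71.78: bits 0000 walk d0:-→d1:-→d2:-→d3:-→d4:H0 -> H0
  lookup 0.4.30.202: bits 0000 walk d0:-→d1:-→d2:-→d3:-→d4:H0 -> H0
  del 8.205.0.0/16 (clear depth 16)
  del 0.0.0.0/4 (clear depth 4)
  + 244.232.64.0/18 (H3) depth=18
  + 162.149.22.0/24 (H0) depth=24
  lookup 244.232.64.1: bits 111101001110100001 walk d0:-→d1:-→d2:-→d3:-→d4:-→d5:-→d6:-→d7:-→d8:-→d9:-→d10:-→d11:-→d12:-→d13:-→d14:-→d15:-→d16:-→d17:-→d18:H3 -> H3
  + 0.0.0.0/0 (H2) depth=0
  del 162.149.22.0/24 (clear depth 24)
  lookup 244.232.65.83: bits 111101001110100001 walk d0:H2→d1:-→d2:-→d3:-→d4:-→d5:-→d6:-→d7:-→d8:-→d9:-→d10:-→d11:-→d12:-→d13:-→d14:-→d15:-→d16:-→d17:-→d18:H3 -> H3
  + 194.108.44.72/32 (H2) depth=32
  lookup 244.232.64.12: bits 111101001110100001 walk d0:H2→d1:-→d2:-→d3:-→d4:-→d5:-→d6:-→d7:-→d8:-→d9:-→d10:-→d11:-→d12:-→d13:-→d14:-→d15:-→d16:-→d17:-→d18:H3 -> H3
  lookup 95.102.135.173: bits 0 walk d0:H2→d1:- -> H2
  + 8.205.0.0/16 (H2) depth=16
  lookup 8.205.0.52: bits 0000100011001101 walk d0:H2→d1:-→d2:-→d3:-→d4:-→d5:-→d6:-→d7:-→d8:-→d9:-→d10:-→d11:-→d12:-→d13:-→d14:-→d15:-→d16:H2 -> H2
  + 0.0.0.0/0 (H4) depth=0
  + 194.108.32.0/20 (H2) depth=20
  + 0.0.0.0/0 (H2) depth=0
  + 162.0.0.0/8 (H1) depth=8

== LOOKUPS ==
["H0","H0","H0","H3","H3","H3","H2","H2"]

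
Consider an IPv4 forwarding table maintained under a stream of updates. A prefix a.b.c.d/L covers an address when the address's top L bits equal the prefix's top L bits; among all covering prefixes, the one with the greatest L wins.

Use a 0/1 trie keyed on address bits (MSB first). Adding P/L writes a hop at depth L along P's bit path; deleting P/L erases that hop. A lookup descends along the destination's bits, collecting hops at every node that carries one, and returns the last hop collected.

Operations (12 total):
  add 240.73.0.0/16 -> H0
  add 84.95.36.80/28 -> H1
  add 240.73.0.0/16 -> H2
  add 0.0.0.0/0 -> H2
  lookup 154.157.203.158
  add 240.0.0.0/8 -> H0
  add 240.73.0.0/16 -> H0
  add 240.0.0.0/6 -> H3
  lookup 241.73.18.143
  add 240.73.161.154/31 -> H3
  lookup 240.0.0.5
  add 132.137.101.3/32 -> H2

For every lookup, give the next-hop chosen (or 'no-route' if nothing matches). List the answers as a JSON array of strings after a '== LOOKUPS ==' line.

Trace:
  + 240.73.0.0/16 (H0) depth=16
  + 84.95.36.80/28 (H1) depth=28
  + 240.73.0.0/16 (H2) depth=16
  + 0.0.0.0/0 (H2) depth=0
  lookup 154.157.203.158: bits 1 walk d0:H2→d1:- -> H2
  + 240.0.0.0/8 (H0) depth=8
  + 240.73.0.0/16 (H0) depth=16
  + 240.0.0.0/6 (H3) depth=6
  lookup 241.73.18.143: bits 1111000 walk d0:H2→d1:-→d2:-→d3:-→d4:-→d5:-→d6:H3→d7:- -> H3
  + 240.73.161.154/31 (H3) depth=31
  lookup 240.0.0.5: bits 111100000 walk d0:H2→d1:-→d2:-→d3:-→d4:-→d5:-→d6:H3→d7:-→d8:H0→d9:- -> H0
  + 132.137.101.3/32 (H2) depth=32

== LOOKUPS ==
["H2","H3","H0"]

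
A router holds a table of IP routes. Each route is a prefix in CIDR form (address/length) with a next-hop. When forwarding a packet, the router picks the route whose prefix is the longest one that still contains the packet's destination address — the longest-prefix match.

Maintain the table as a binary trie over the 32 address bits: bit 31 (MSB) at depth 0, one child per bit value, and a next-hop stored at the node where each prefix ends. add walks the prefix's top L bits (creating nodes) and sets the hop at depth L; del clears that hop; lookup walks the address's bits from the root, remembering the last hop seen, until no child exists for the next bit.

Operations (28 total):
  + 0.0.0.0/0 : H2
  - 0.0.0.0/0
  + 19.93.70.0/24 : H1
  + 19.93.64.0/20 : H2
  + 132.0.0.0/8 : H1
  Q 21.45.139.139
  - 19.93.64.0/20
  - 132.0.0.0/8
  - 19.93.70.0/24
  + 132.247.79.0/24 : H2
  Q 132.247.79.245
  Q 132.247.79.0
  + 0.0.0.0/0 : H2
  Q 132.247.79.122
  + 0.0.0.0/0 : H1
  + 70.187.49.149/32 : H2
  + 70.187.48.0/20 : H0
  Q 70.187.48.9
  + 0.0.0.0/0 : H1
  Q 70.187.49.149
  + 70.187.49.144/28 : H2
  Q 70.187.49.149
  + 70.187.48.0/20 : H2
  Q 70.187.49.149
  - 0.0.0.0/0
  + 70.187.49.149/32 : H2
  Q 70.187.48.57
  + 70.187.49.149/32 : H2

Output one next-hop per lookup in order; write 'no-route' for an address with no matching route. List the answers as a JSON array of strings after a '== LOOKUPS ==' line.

Apply in order:
  + 0.0.0.0/0 (H2) depth=0
  del 0.0.0.0/0 (clear depth 0)
  + 19.93.70.0/24 (H1) depth=24
  + 19.93.64.0/20 (H2) depth=20
  + 132.0.0.0/8 (H1) depth=8
  Q 21.45.139.139: descend 00010 ; hops seen [∅] ; pick no-route
  del 19.93.64.0/20 (clear depth 20)
  del 132.0.0.0/8 (clear depth 8)
  del 19.93.70.0/24 (clear depth 24)
  + 132.247.79.0/24 (H2) depth=24
  Q 132.247.79.245: descend 100001001111011101001111 ; hops seen [H2] ; pick H2
  Q 132.247.79.0: descend 100001001111011101001111 ; hops seen [H2] ; pick H2
  + 0.0.0.0/0 (H2) depth=0
  Q 132.247.79.122: descend 100001001111011101001111 ; hops seen [H2,H2] ; pick H2
  + 0.0.0.0/0 (H1) depth=0
  + 70.187.49.149/32 (H2) depth=32
  + 70.187.48.0/20 (H0) depth=20
  Q 70.187.48.9: descend 01000110101110110011000 ; hops seen [H1,H0] ; pick H0
  + 0.0.0.0/0 (H1) depth=0
  Q 70.187.49.149: descend 01000110101110110011000110010101 ; hops seen [H1,H0,H2] ; pick H2
  + 70.187.49.144/28 (H2) depth=28
  Q 70.187.49.149: descend 01000110101110110011000110010101 ; hops seen [H1,H0,H2,H2] ; pick H2
  + 70.187.48.0/20 (H2) depth=20
  Q 70.187.49.149: descend 01000110101110110011000110010101 ; hops seen [H1,H2,H2,H2] ; pick H2
  del 0.0.0.0/0 (clear depth 0)
  + 70.187.49.149/32 (H2) depth=32
  Q 70.187.48.57: descend 01000110101110110011000 ; hops seen [H2] ; pick H2
  + 70.187.49.149/32 (H2) depth=32

== LOOKUPS ==
["no-route","H2","H2","H2","H0","H2","H2","H2","H2"]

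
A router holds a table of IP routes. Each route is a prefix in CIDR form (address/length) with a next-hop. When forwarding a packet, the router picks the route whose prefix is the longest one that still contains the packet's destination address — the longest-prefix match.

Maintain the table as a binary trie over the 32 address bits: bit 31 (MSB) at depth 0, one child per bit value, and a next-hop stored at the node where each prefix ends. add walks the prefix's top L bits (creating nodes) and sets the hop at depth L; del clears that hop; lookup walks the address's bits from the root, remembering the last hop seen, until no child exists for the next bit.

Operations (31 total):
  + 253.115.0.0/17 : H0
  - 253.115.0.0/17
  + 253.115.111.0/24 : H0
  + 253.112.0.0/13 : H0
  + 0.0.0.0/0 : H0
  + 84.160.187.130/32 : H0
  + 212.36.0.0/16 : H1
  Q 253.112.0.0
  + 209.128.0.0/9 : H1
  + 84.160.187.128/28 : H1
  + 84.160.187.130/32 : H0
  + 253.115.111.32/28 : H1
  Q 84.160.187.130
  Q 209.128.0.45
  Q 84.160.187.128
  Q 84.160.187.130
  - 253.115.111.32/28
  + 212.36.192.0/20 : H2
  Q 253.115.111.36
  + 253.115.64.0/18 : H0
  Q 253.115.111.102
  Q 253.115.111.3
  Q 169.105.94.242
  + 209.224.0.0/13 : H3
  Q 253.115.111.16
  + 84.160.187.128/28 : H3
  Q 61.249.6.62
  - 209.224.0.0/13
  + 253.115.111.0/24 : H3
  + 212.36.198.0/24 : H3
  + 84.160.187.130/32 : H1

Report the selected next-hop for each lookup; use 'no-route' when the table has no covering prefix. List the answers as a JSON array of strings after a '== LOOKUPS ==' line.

Apply in order:
  + 253.115.0.0/17 (H0) depth=17
  del 253.115.0.0/17 (clear depth 17)
  + 253.115.111.0/24 (H0) depth=24
  + 253.112.0.0/13 (H0) depth=13
  + 0.0.0.0/0 (H0) depth=0
  + 84.160.187.130/32 (H0) depth=32
  + 212.36.0.0/16 (H1) depth=16
  lookup 253.112.0.0: bits 11111101011100 walk d0:H0→d1:-→d2:-→d3:-→d4:-→d5:-→d6:-→d7:-→d8:-→d9:-→d10:-→d11:-→d12:-→d13:H0→d14:- -> H0
  + 209.128.0.0/9 (H1) depth=9
  + 84.160.187.128/28 (H1) depth=28
  + 84.160.187.130/32 (H0) depth=32
  + 253.115.111.32/28 (H1) depth=28
  lookup 84.160.187.130: bits 01010100101000001011101110000010 walk d0:H0→d1:-→d2:-→d3:-→d4:-→d5:-→d6:-→d7:-→d8:-→d9:-→d10:-→d11:-→d12:-→d13:-→d14:-→d15:-→d16:-→d17:-→d18:-→d19:-→d20:-→d21:-→d22:-→d23:-→d24:-→d25:-→d26:-→d27:-→d28:H1→d29:-→d30:-→d31:-→d32:H0 -> H0
  lookup 209.128.0.45: bits 110100011 walk d0:H0→d1:-→d2:-→d3:-→d4:-→d5:-→d6:-→d7:-→d8:-→d9:H1 -> H1
  lookup 84.160.187.128: bits 010101001010000010111011100000 walk d0:H0→d1:-→d2:-→d3:-→d4:-→d5:-→d6:-→d7:-→d8:-→d9:-→d10:-→d11:-→d12:-→d13:-→d14:-→d15:-→d16:-→d17:-→d18:-→d19:-→d20:-→d21:-→d22:-→d23:-→d24:-→d25:-→d26:-→d27:-→d28:H1→d29:-→d30:- -> H1
  lookup 84.160.187.130: bits 01010100101000001011101110000010 walk d0:H0→d1:-→d2:-→d3:-→d4:-→d5:-→d6:-→d7:-→d8:-→d9:-→d10:-→d11:-→d12:-→d13:-→d14:-→d15:-→d16:-→d17:-→d18:-→d19:-→d20:-→d21:-→d22:-→d23:-→d24:-→d25:-→d26:-→d27:-→d28:H1→d29:-→d30:-→d31:-→d32:H0 -> H0
  del 253.115.111.32/28 (clear depth 28)
  + 212.36.192.0/20 (H2) depth=20
  lookup 253.115.111.36: bits 1111110101110011011011110010 walk d0:H0→d1:-→d2:-→d3:-→d4:-→d5:-→d6:-→d7:-→d8:-→d9:-→d10:-→d11:-→d12:-→d13:H0→d14:-→d15:-→d16:-→d17:-→d18:-→d19:-→d20:-→d21:-→d22:-→d23:-→d24:H0→d25:-→d26:-→d27:-→d28:- -> H0
  + 253.115.64.0/18 (H0) depth=18
  lookup 253.115.111.102: bits 1111110101110011011011110 walk d0:H0→d1:-→d2:-→d3:-→d4:-→d5:-→d6:-→d7:-→d8:-→d9:-→d10:-→d11:-→d12:-→d13:H0→d14:-→d15:-→d16:-→d17:-→d18:H0→d19:-→d20:-→d21:-→d22:-→d23:-→d24:H0→d25:- -> H0
  lookup 253.115.111.3: bits 11111101011100110110111100 walk d0:H0→d1:-→d2:-→d3:-→d4:-→d5:-→d6:-→d7:-→d8:-→d9:-→d10:-→d11:-→d12:-→d13:H0→d14:-→d15:-→d16:-→d17:-→d18:H0→d19:-→d20:-→d21:-→d22:-→d23:-→d24:H0→d25:-→d26:- -> H0
  lookup 169.105.94.242: bits 1 walk d0:H0→d1:- -> H0
  + 209.224.0.0/13 (H3) depth=13
  lookup 253.115.111.16: bits 11111101011100110110111100 walk d0:H0→d1:-→d2:-→d3:-→d4:-→d5:-→d6:-→d7:-→d8:-→d9:-→d10:-→d11:-→d12:-→d13:H0→d14:-→d15:-→d16:-→d17:-→d18:H0→d19:-→d20:-→d21:-→d22:-→d23:-→d24:H0→d25:-→d26:- -> H0
  + 84.160.187.128/28 (H3) depth=28
  lookup 61.249.6.62: bits 0 walk d0:H0→d1:- -> H0
  del 209.224.0.0/13 (clear depth 13)
  + 253.115.111.0/24 (H3) depth=24
  + 212.36.198.0/24 (H3) depth=24
  + 84.160.187.130/32 (H1) depth=32

== LOOKUPS ==
["H0","H0","H1","H1","H0","H0","H0","H0","H0","H0","H0"]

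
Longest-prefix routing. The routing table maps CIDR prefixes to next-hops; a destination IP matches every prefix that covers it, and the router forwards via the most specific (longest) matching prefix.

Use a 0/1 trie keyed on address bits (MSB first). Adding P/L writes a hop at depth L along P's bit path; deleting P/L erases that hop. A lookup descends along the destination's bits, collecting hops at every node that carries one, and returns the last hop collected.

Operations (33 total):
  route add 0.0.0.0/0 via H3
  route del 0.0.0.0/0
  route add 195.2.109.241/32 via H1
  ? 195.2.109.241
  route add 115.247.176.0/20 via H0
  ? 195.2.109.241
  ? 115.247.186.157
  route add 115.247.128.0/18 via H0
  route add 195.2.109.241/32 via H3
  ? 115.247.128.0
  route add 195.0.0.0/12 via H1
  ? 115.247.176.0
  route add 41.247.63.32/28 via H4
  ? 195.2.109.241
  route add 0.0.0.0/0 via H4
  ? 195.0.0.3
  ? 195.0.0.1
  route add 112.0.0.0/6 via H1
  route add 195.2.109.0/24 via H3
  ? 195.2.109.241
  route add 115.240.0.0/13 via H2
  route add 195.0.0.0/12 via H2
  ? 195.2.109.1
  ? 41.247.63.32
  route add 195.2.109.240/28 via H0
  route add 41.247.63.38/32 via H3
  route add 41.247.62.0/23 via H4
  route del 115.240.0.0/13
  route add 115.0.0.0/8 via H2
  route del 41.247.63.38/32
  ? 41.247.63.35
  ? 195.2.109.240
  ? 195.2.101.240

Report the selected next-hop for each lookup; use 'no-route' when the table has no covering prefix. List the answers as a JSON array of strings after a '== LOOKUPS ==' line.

Process each operation:
  add 0.0.0.0/0 -> H3 at depth 0
  - 0.0.0.0/0 clear@0
  add 195.2.109.241/32 -> H1 at depth 32
  ? 195.2.109.241  path d0:-→d1:-→d2:-→d3:-→d4:-→d5:-→d6:-→d7:-→d8:-→d9:-→d10:-→d11:-→d12:-→d13:-→d14:-→d15:-→d16:-→d17:-→d18:-→d19:-→d20:-→d21:-→d22:-→d23:-→d24:-→d25:-→d26:-→d27:-→d28:-→d29:-→d30:-→d31:-→d32:H1  best=H1
  add 115.247.176.0/20 -> H0 at depth 20
  ? 195.2.109.241  path d0:-→d1:-→d2:-→d3:-→d4:-→d5:-→d6:-→d7:-→d8:-→d9:-→d10:-→d11:-→d12:-→d13:-→d14:-→d15:-→d16:-→d17:-→d18:-→d19:-→d20:-→d21:-→d22:-→d23:-→d24:-→d25:-→d26:-→d27:-→d28:-→d29:-→d30:-→d31:-→d32:H1  best=H1
  ? 115.247.186.157  path d0:-→d1:-→d2:-→d3:-→d4:-→d5:-→d6:-→d7:-→d8:-→d9:-→d10:-→d11:-→d12:-→d13:-→d14:-→d15:-→d16:-→d17:-→d18:-→d19:-→d20:H0  best=H0
  add 115.247.128.0/18 -> H0 at depth 18
  add 195.2.109.241/32 -> H3 at depth 32
  ? 115.247.128.0  path d0:-→d1:-→d2:-→d3:-→d4:-→d5:-→d6:-→d7:-→d8:-→d9:-→d10:-→d11:-→d12:-→d13:-→d14:-→d15:-→d16:-→d17:-→d18:H0  best=H0
  add 195.0.0.0/12 -> H1 at depth 12
  ? 115.247.176.0  path d0:-→d1:-→d2:-→d3:-→d4:-→d5:-→d6:-→d7:-→d8:-→d9:-→d10:-→d11:-→d12:-→d13:-→d14:-→d15:-→d16:-→d17:-→d18:H0→d19:-→d20:H0  best=H0
  add 41.247.63.32/28 -> H4 at depth 28
  ? 195.2.109.241  path d0:-→d1:-→d2:-→d3:-→d4:-→d5:-→d6:-→d7:-→d8:-→d9:-→d10:-→d11:-→d12:H1→d13:-→d14:-→d15:-→d16:-→d17:-→d18:-→d19:-→d20:-→d21:-→d22:-→d23:-→d24:-→d25:-→d26:-→d27:-→d28:-→d29:-→d30:-→d31:-→d32:H3  best=H3
  add 0.0.0.0/0 -> H4 at depth 0
  ? 195.0.0.3  path d0:H4→d1:-→d2:-→d3:-→d4:-→d5:-→d6:-→d7:-→d8:-→d9:-→d10:-→d11:-→d12:H1→d13:-→d14:-  best=H1
  ? 195.0.0.1  path d0:H4→d1:-→d2:-→d3:-→d4:-→d5:-→d6:-→d7:-→d8:-→d9:-→d10:-→d11:-→d12:H1→d13:-→d14:-  best=H1
  add 112.0.0.0/6 -> H1 at depth 6
  add 195.2.109.0/24 -> H3 at depth 24
  ? 195.2.109.241  path d0:H4→d1:-→d2:-→d3:-→d4:-→d5:-→d6:-→d7:-→d8:-→d9:-→d10:-→d11:-→d12:H1→d13:-→d14:-→d15:-→d16:-→d17:-→d18:-→d19:-→d20:-→d21:-→d22:-→d23:-→d24:H3→d25:-→d26:-→d27:-→d28:-→d29:-→d30:-→d31:-→d32:H3  best=H3
  add 115.240.0.0/13 -> H2 at depth 13
  add 195.0.0.0/12 -> H2 at depth 12
  ? 195.2.109.1  path d0:H4→d1:-→d2:-→d3:-→d4:-→d5:-→d6:-→d7:-→d8:-→d9:-→d10:-→d11:-→d12:H2→d13:-→d14:-→d15:-→d16:-→d17:-→d18:-→d19:-→d20:-→d21:-→d22:-→d23:-→d24:H3  best=H3
  ? 41.247.63.32  path d0:H4→d1:-→d2:-→d3:-→d4:-→d5:-→d6:-→d7:-→d8:-→d9:-→d10:-→d11:-→d12:-→d13:-→d14:-→d15:-→d16:-→d17:-→d18:-→d19:-→d20:-→d21:-→d22:-→d23:-→d24:-→d25:-→d26:-→d27:-→d28:H4  best=H4
  add 195.2.109.240/28 -> H0 at depth 28
  add 41.247.63.38/32 -> H3 at depth 32
  add 41.247.62.0/23 -> H4 at depth 23
  - 115.240.0.0/13 clear@13
  add 115.0.0.0/8 -> H2 at depth 8
  - 41.247.63.38/32 clear@32
  ? 41.247.63.35  path d0:H4→d1:-→d2:-→d3:-→d4:-→d5:-→d6:-→d7:-→d8:-→d9:-→d10:-→d11:-→d12:-→d13:-→d14:-→d15:-→d16:-→d17:-→d18:-→d19:-→d20:-→d21:-→d22:-→d23:H4→d24:-→d25:-→d26:-→d27:-→d28:H4→d29:-  best=H4
  ? 195.2.109.240  path d0:H4→d1:-→d2:-→d3:-→d4:-→d5:-→d6:-→d7:-→d8:-→d9:-→d10:-→d11:-→d12:H2→d13:-→d14:-→d15:-→d16:-→d17:-→d18:-→d19:-→d20:-→d21:-→d22:-→d23:-→d24:H3→d25:-→d26:-→d27:-→d28:H0→d29:-→d30:-→d31:-  best=H0
  ? 195.2.101.240  path d0:H4→d1:-→d2:-→d3:-→d4:-→d5:-→d6:-→d7:-→d8:-→d9:-→d10:-→d11:-→d12:H2→d13:-→d14:-→d15:-→d16:-→d17:-→d18:-→d19:-→d20:-  best=H2

== LOOKUPS ==
["H1","H1","H0","H0","H0","H3","H1","H1","H3","H3","H4","H4","H0","H2"]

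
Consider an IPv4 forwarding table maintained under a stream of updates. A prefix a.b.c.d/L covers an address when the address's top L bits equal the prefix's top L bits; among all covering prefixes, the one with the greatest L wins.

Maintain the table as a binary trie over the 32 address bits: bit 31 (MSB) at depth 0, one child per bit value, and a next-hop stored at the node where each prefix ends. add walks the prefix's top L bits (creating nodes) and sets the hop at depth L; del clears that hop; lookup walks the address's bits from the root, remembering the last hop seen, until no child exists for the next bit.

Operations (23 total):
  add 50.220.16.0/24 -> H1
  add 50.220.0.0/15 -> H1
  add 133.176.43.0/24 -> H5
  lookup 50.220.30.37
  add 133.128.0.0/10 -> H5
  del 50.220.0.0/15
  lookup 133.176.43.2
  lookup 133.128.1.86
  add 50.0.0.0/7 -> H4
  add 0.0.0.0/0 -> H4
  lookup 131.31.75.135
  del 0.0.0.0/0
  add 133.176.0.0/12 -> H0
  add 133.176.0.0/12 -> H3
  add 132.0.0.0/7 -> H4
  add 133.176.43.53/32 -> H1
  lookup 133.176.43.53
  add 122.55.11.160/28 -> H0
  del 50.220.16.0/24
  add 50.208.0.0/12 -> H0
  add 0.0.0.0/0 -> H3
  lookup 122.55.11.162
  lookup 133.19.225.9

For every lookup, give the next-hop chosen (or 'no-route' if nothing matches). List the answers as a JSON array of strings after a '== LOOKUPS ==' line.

Trace:
  + 50.220.16.0/24 (H1) depth=24
  + 50.220.0.0/15 (H1) depth=15
  + 133.176.43.0/24 (H5) depth=24
  Q 50.220.30.37: descend 00110010110111000001 ; hops seen [H1] ; pick H1
  + 133.128.0.0/10 (H5) depth=10
  del 50.220.0.0/15 (clear depth 15)
  Q 133.176.43.2: descend 100001011011000000101011 ; hops seen [H5,H5] ; pick H5
  Q 133.128.1.86: descend 1000010110 ; hops seen [H5] ; pick H5
  + 50.0.0.0/7 (H4) depth=7
  + 0.0.0.0/0 (H4) depth=0
  Q 131.31.75.135: descend 10000 ; hops seen [H4] ; pick H4
  del 0.0.0.0/0 (clear depth 0)
  + 133.176.0.0/12 (H0) depth=12
  + 133.176.0.0/12 (H3) depth=12
  + 132.0.0.0/7 (H4) depth=7
  + 133.176.43.53/32 (H1) depth=32
  Q 133.176.43.53: descend 10000101101100000010101100110101 ; hops seen [H4,H5,H3,H5,H1] ; pick H1
  + 122.55.11.160/28 (H0) depth=28
  del 50.220.16.0/24 (clear depth 24)
  + 50.208.0.0/12 (H0) depth=12
  + 0.0.0.0/0 (H3) depth=0
  Q 122.55.11.162: descend 0111101000110111000010111010 ; hops seen [H3,H0] ; pick H0
  Q 133.19.225.9: descend 10000101 ; hops seen [H3,H4] ; pick H4

== LOOKUPS ==
["H1","H5","H5","H4","H1","H0","H4"]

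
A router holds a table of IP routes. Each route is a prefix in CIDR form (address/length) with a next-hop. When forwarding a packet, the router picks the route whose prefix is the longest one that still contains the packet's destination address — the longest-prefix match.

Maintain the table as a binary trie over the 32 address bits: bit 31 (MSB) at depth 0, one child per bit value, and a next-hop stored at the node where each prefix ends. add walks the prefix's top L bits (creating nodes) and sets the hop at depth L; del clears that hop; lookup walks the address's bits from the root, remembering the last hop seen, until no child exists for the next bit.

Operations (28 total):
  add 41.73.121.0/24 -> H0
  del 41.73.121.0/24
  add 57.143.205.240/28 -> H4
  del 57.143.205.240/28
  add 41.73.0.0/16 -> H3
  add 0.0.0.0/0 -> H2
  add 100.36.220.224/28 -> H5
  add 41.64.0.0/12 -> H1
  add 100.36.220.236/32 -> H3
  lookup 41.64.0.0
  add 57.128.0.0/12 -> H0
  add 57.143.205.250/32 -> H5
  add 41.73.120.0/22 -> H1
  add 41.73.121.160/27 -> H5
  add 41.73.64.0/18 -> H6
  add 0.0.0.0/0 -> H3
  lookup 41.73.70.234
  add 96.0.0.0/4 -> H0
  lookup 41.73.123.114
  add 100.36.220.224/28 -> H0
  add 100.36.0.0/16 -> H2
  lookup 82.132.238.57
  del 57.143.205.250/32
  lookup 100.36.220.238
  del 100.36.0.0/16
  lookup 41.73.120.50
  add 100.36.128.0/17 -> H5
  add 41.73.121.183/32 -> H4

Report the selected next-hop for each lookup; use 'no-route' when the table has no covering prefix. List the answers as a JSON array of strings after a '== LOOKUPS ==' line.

Apply in order:
  + 41.73.121.0/24 (H0) depth=24
  del 41.73.121.0/24 (clear depth 24)
  + 57.143.205.240/28 (H4) depth=28
  del 57.143.205.240/28 (clear depth 28)
  + 41.73.0.0/16 (H3) depth=16
  + 0.0.0.0/0 (H2) depth=0
  + 100.36.220.224/28 (H5) depth=28
  + 41.64.0.0/12 (H1) depth=12
  + 100.36.220.236/32 (H3) depth=32
  lookup 41.64.0.0: bits 001010010100 walk d0:H2→d1:-→d2:-→d3:-→d4:-→d5:-→d6:-→d7:-→d8:-→d9:-→d10:-→d11:-→d12:H1 -> H1
  + 57.128.0.0/12 (H0) depth=12
  + 57.143.205.250/32 (H5) depth=32
  + 41.73.120.0/22 (H1) depth=22
  + 41.73.121.160/27 (H5) depth=27
  + 41.73.64.0/18 (H6) depth=18
  + 0.0.0.0/0 (H3) depth=0
  lookup 41.73.70.234: bits 001010010100100101 walk d0:H3→d1:-→d2:-→d3:-→d4:-→d5:-→d6:-→d7:-→d8:-→d9:-→d10:-→d11:-→d12:H1→d13:-→d14:-→d15:-→d16:H3→d17:-→d18:H6 -> H6
  + 96.0.0.0/4 (H0) depth=4
  lookup 41.73.123.114: bits 0010100101001001011110 walk d0:H3→d1:-→d2:-→d3:-→d4:-→d5:-→d6:-→d7:-→d8:-→d9:-→d10:-→d11:-→d12:H1→d13:-→d14:-→d15:-→d16:H3→d17:-→d18:H6→d19:-→d20:-→d21:-→d22:H1 -> H1
  + 100.36.220.224/28 (H0) depth=28
  + 100.36.0.0/16 (H2) depth=16
  lookup 82.132.238.57: bits 01 walk d0:H3→d1:-→d2:- -> H3
  del 57.143.205.250/32 (clear depth 32)
  lookup 100.36.220.238: bits 011001000010010011011100111011 walk d0:H3→d1:-→d2:-→d3:-→d4:H0→d5:-→d6:-→d7:-→d8:-→d9:-→d10:-→d11:-→d12:-→d13:-→d14:-→d15:-→d16:H2→d17:-→d18:-→d19:-→d20:-→d21:-→d22:-→d23:-→d24:-→d25:-→d26:-→d27:-→d28:H0→d29:-→d30:- -> H0
  del 100.36.0.0/16 (clear depth 16)
  lookup 41.73.120.50: bits 00101001010010010111100 walk d0:H3→d1:-→d2:-→d3:-→d4:-→d5:-→d6:-→d7:-→d8:-→d9:-→d10:-→d11:-→d12:H1→d13:-→d14:-→d15:-→d16:H3→d17:-→d18:H6→d19:-→d20:-→d21:-→d22:H1→d23:- -> H1
  + 100.36.128.0/17 (H5) depth=17
  + 41.73.121.183/32 (H4) depth=32

== LOOKUPS ==
["H1","H6","H1","H3","H0","H1"]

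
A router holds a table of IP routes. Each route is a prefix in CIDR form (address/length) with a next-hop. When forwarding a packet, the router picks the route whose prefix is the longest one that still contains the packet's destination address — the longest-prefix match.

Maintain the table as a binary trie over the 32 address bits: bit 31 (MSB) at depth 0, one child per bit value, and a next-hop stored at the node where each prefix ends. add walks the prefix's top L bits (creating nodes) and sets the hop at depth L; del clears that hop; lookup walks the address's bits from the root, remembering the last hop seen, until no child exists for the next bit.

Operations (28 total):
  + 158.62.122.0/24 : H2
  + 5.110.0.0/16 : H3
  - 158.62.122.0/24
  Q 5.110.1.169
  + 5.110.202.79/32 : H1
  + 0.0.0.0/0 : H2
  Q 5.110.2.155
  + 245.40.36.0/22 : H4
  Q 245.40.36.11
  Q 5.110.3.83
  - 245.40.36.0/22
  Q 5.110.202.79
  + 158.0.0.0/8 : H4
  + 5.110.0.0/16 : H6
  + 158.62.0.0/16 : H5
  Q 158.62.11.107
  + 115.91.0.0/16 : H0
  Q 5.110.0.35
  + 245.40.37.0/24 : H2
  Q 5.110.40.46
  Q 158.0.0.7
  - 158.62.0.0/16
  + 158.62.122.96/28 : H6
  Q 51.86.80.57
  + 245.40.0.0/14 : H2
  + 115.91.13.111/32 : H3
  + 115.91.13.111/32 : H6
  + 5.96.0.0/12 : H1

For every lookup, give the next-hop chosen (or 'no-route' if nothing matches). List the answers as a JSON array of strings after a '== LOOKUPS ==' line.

Apply in order:
  add 158.62.122.0/24 -> H2 at depth 24
  add 5.110.0.0/16 -> H3 at depth 16
  - 158.62.122.0/24 clear@24
  ? 5.110.1.169  path d0:-→d1:-→d2:-→d3:-→d4:-→d5:-→d6:-→d7:-→d8:-→d9:-→d10:-→d11:-→d12:-→d13:-→d14:-→d15:-→d16:H3  best=H3
  add 5.110.202.79/32 -> H1 at depth 32
  add 0.0.0.0/0 -> H2 at depth 0
  ? 5.110.2.155  path d0:H2→d1:-→d2:-→d3:-→d4:-→d5:-→d6:-→d7:-→d8:-→d9:-→d10:-→d11:-→d12:-→d13:-→d14:-→d15:-→d16:H3  best=H3
  add 245.40.36.0/22 -> H4 at depth 22
  ? 245.40.36.11  path d0:H2→d1:-→d2:-→d3:-→d4:-→d5:-→d6:-→d7:-→d8:-→d9:-→d10:-→d11:-→d12:-→d13:-→d14:-→d15:-→d16:-→d17:-→d18:-→d19:-→d20:-→d21:-→d22:H4  best=H4
  ? 5.110.3.83  path d0:H2→d1:-→d2:-→d3:-→d4:-→d5:-→d6:-→d7:-→d8:-→d9:-→d10:-→d11:-→d12:-→d13:-→d14:-→d15:-→d16:H3  best=H3
  - 245.40.36.0/22 clear@22
  ? 5.110.202.79  path d0:H2→d1:-→d2:-→d3:-→d4:-→d5:-→d6:-→d7:-→d8:-→d9:-→d10:-→d11:-→d12:-→d13:-→d14:-→d15:-→d16:H3→d17:-→d18:-→d19:-→d20:-→d21:-→d22:-→d23:-→d24:-→d25:-→d26:-→d27:-→d28:-→d29:-→d30:-→d31:-→d32:H1  best=H1
  add 158.0.0.0/8 -> H4 at depth 8
  add 5.110.0.0/16 -> H6 at depth 16
  add 158.62.0.0/16 -> H5 at depth 16
  ? 158.62.11.107  path d0:H2→d1:-→d2:-→d3:-→d4:-→d5:-→d6:-→d7:-→d8:H4→d9:-→d10:-→d11:-→d12:-→d13:-→d14:-→d15:-→d16:H5→d17:-  best=H5
  add 115.91.0.0/16 -> H0 at depth 16
  ? 5.110.0.35  path d0:H2→d1:-→d2:-→d3:-→d4:-→d5:-→d6:-→d7:-→d8:-→d9:-→d10:-→d11:-→d12:-→d13:-→d14:-→d15:-→d16:H6  best=H6
  add 245.40.37.0/24 -> H2 at depth 24
  ? 5.110.40.46  path d0:H2→d1:-→d2:-→d3:-→d4:-→d5:-→d6:-→d7:-→d8:-→d9:-→d10:-→d11:-→d12:-→d13:-→d14:-→d15:-→d16:H6  best=H6
  ? 158.0.0.7  path d0:H2→d1:-→d2:-→d3:-→d4:-→d5:-→d6:-→d7:-→d8:H4→d9:-→d10:-  best=H4
  - 158.62.0.0/16 clear@16
  add 158.62.122.96/28 -> H6 at depth 28
  ? 51.86.80.57  path d0:H2→d1:-→d2:-  best=H2
  add 245.40.0.0/14 -> H2 at depth 14
  add 115.91.13.111/32 -> H3 at depth 32
  add 115.91.13.111/32 -> H6 at depth 32
  add 5.96.0.0/12 -> H1 at depth 12

== LOOKUPS ==
["H3","H3","H4","H3","H1","H5","H6","H6","H4","H2"]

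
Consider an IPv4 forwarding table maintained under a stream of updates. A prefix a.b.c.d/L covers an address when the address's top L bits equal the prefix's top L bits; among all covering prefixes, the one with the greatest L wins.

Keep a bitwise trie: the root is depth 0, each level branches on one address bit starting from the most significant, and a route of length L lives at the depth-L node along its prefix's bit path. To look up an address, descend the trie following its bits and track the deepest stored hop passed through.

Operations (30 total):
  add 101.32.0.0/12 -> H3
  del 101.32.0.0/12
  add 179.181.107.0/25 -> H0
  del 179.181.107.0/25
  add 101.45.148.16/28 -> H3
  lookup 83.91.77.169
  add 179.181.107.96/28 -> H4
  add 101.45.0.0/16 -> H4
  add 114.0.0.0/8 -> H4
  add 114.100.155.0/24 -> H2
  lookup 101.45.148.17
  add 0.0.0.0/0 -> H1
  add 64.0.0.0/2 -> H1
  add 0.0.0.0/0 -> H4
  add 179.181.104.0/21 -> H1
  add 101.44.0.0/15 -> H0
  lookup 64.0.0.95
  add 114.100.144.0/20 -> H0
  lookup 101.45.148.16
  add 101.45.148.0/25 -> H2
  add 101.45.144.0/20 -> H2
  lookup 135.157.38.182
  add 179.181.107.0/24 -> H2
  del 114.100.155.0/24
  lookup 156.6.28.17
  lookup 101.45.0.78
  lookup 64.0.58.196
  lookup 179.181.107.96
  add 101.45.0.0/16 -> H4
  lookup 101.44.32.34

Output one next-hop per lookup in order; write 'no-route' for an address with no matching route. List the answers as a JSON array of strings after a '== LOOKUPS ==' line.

Process each operation:
  add 101.32.0.0/12 -> H3 at depth 12
  del 101.32.0.0/12 (clear depth 12)
  add 179.181.107.0/25 -> H0 at depth 25
  del 179.181.107.0/25 (clear depth 25)
  add 101.45.148.16/28 -> H3 at depth 28
  Q 83.91.77.169: descend 01 ; hops seen [∅] ; pick no-route
  add 179.181.107.96/28 -> H4 at depth 28
  add 101.45.0.0/16 -> H4 at depth 16
  add 114.0.0.0/8 -> H4 at depth 8
  add 114.100.155.0/24 -> H2 at depth 24
  Q 101.45.148.17: descend 0110010100101101100101000001 ; hops seen [H4,H3] ; pick H3
  add 0.0.0.0/0 -> H1 at depth 0
  add 64.0.0.0/2 -> H1 at depth 2
  add 0.0.0.0/0 -> H4 at depth 0
  add 179.181.104.0/21 -> H1 at depth 21
  add 101.44.0.0/15 -> H0 at depth 15
  Q 64.0.0.95: descend 01 ; hops seen [H4,H1] ; pick H1
  add 114.100.144.0/20 -> H0 at depth 20
  Q 101.45.148.16: descend 0110010100101101100101000001 ; hops seen [H4,H1,H0,H4,H3] ; pick H3
  add 101.45.148.0/25 -> H2 at depth 25
  add 101.45.144.0/20 -> H2 at depth 20
  Q 135.157.38.182: descend 10 ; hops seen [H4] ; pick H4
  add 179.181.107.0/24 -> H2 at depth 24
  del 114.100.155.0/24 (clear depth 24)
  Q 156.6.28.17: descend 10 ; hops seen [H4] ; pick H4
  Q 101.45.0.78: descend 0110010100101101 ; hops seen [H4,H1,H0,H4] ; pick H4
  Q 64.0.58.196: descend 01 ; hops seen [H4,H1] ; pick H1
  Q 179.181.107.96: descend 1011001110110101011010110110 ; hops seen [H4,H1,H2,H4] ; pick H4
  add 101.45.0.0/16 -> H4 at depth 16
  Q 101.44.32.34: descend 011001010010110 ; hops seen [H4,H1,H0] ; pick H0

== LOOKUPS ==
["no-route","H3","H1","H3","H4","H4","H4","H1","H4","H0"]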